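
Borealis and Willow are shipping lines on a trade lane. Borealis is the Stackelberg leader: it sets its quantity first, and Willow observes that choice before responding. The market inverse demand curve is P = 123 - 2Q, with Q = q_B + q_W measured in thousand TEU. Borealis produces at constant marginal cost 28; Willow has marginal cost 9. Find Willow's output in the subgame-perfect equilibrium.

19

Solve by backward induction. Given q_B, the follower Willow maximises π_W = (123 - 2q_B - 2q_W)q_W - 9q_W.
∂π_W/∂q_W = 114 - 2q_B - 4q_W = 0 gives the reaction function q_W = (114 - 2q_B)/4.
The leader anticipates this reaction. Substituting into P = 123 - 2Q gives P = 66 - q_B, so π_B = (66 - q_B)q_B - 28q_B.
The leader's first-order condition 38 - 2q_B = 0 yields q_B = 19.
Then q_W = (114 - 2·19)/4 = 19.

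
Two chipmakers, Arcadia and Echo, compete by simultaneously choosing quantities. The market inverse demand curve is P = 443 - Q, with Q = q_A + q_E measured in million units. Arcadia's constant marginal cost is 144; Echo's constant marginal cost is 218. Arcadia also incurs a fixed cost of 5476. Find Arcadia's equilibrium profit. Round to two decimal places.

Arcadia's profit: π_A = (443 - Q)q_A - (144q_A). Setting ∂π_A/∂q_A = 0: 299 - 2q_A - (q_E) = 0.
Echo's first-order condition: 225 - 2q_E - (q_A) = 0.
Best responses: q_A = (299 - q_E)/2, q_E = (225 - q_A)/2.
Solving the pair: q_A = 373/3, q_E = 151/3.
Price P = 443 - 524/3 = 805/3.
Arcadia's profit: (805/3 - 144)·(373/3) - 5476 = 9982.7778.

9982.78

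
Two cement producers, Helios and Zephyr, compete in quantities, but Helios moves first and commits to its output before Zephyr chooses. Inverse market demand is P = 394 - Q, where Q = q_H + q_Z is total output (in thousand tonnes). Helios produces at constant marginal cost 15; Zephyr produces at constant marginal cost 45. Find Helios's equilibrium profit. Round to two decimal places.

20910.13

Solve by backward induction. Given q_H, the follower Zephyr maximises π_Z = (394 - q_H - q_Z)q_Z - 45q_Z.
Setting the follower's marginal profit to zero, 349 - q_H - 2q_Z = 0, i.e. q_Z = (349 - q_H)/2.
The leader anticipates this reaction. Substituting into P = 394 - Q gives P = 439/2 - (1/2)q_H, so π_H = (439/2 - (1/2)q_H)q_H - 15q_H.
The leader's first-order condition 409/2 - q_H = 0 yields q_H = 409/2.
Then q_Z = (349 - 409/2)/2 = 289/4.
Price P = 394 - 1107/4 = 469/4.
Helios's profit: (469/4 - 15)·(409/2) = 20910.1250.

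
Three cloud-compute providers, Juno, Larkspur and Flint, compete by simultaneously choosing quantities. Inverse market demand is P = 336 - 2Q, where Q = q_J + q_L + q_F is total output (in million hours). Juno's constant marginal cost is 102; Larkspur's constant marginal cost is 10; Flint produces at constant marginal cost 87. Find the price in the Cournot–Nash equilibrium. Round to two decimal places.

133.75

Juno's profit: π_J = (336 - 2Q)q_J - (102q_J). Setting ∂π_J/∂q_J = 0: 234 - 4q_J - 2(q_L + q_F) = 0.
Larkspur's first-order condition: 326 - 4q_L - 2(q_J + q_F) = 0.
Flint's profit: π_F = (336 - 2Q)q_F - (87q_F). Setting ∂π_F/∂q_F = 0: 249 - 4q_F - 2(q_J + q_L) = 0.
Adding the 3 conditions: 809 − 4Q − 4Q = 0, i.e. Q = 809/8.
Back-substituting: q_J = (234 − 809/4)/2 = 127/8, q_L = (326 − 809/4)/2 = 495/8, q_F = (249 − 809/4)/2 = 187/8.
Total output Q = 809/8, so price P = 336 - 2·(809/8) = 535/4.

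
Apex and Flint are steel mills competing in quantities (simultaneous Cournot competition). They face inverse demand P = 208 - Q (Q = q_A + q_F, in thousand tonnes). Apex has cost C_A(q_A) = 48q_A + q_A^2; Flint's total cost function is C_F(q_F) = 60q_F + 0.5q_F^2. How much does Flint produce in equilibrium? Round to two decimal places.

39.27

Apex's profit: π_A = (208 - Q)q_A - (48q_A + q_A²). Setting ∂π_A/∂q_A = 0: 160 - 4q_A - (q_F) = 0.
Flint's first-order condition: 148 - 3q_F - (q_A) = 0.
Rearranging gives the reaction functions q_A = (160 - q_F)/4 and q_F = (148 - q_A)/3.
Solving the pair: q_A = 332/11, q_F = 432/11.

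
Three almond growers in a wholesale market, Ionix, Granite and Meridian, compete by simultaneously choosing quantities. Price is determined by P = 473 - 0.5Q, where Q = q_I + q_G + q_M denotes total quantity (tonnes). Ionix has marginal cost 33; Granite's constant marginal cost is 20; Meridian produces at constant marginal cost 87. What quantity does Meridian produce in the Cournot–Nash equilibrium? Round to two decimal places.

Ionix's profit: π_I = (473 - 0.5Q)q_I - (33q_I). Setting ∂π_I/∂q_I = 0: 440 - q_I - (1/2)(q_G + q_M) = 0.
Granite's first-order condition: 453 - q_G - (1/2)(q_I + q_M) = 0.
Meridian's first-order condition: 386 - q_M - (1/2)(q_I + q_G) = 0.
Adding the 3 conditions: 1279 − Q − Q = 0, i.e. Q = 1279/2.
Back-substituting: q_I = (440 − 1279/4)/(1/2) = 481/2, q_G = (453 − 1279/4)/(1/2) = 533/2, q_M = (386 − 1279/4)/(1/2) = 265/2.

132.50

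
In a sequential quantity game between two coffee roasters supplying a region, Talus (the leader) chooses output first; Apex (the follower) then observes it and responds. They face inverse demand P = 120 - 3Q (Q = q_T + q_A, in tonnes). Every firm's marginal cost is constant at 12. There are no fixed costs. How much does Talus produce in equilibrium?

Solve by backward induction. Given q_T, the follower Apex maximises π_A = (120 - 3q_T - 3q_A)q_A - 12q_A.
∂π_A/∂q_A = 108 - 3q_T - 6q_A = 0 gives the reaction function q_A = (108 - 3q_T)/6.
The leader anticipates this reaction. Substituting into P = 120 - 3Q gives P = 66 - (3/2)q_T, so π_T = (66 - (3/2)q_T)q_T - 12q_T.
The leader's first-order condition 54 - 3q_T = 0 yields q_T = 18.
Then q_A = (108 - 3·18)/6 = 9.

18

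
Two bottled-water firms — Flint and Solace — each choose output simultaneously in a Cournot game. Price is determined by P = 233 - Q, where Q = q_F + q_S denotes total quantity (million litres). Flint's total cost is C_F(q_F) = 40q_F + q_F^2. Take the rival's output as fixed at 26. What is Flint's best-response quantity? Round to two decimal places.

With the rival's output fixed at 26, Flint's profit is π_F = (233 - 26 - q_F)q_F - (40q_F + q_F²) = (207 - q_F)q_F - (40q_F + q_F²).
∂π_F/∂q_F = 167 - 4q_F = 0, so q_F = 167/4.

41.75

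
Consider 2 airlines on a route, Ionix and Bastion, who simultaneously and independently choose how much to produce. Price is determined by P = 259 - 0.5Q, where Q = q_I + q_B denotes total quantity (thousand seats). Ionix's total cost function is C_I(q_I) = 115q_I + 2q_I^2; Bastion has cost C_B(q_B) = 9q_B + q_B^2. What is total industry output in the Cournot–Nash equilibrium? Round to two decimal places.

100.68

Ionix's profit: π_I = (259 - 0.5Q)q_I - (115q_I + 2q_I²). Setting ∂π_I/∂q_I = 0: 144 - 5q_I - (1/2)(q_B) = 0.
Bastion's profit: π_B = (259 - 0.5Q)q_B - (9q_B + q_B²). Setting ∂π_B/∂q_B = 0: 250 - 3q_B - (1/2)(q_I) = 0.
Rearranging gives the reaction functions q_I = (144 - (1/2)q_B)/5 and q_B = (250 - (1/2)q_I)/3.
Substituting one into the other gives q_I = 1228/59 and q_B = 79.8644.
Total output Q = 1228/59 + 79.8644 = 100.6780.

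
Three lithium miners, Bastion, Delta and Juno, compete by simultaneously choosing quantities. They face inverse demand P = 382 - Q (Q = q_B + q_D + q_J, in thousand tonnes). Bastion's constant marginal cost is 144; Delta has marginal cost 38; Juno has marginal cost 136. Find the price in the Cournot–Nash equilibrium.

175

Bastion's profit: π_B = (382 - Q)q_B - (144q_B). Setting ∂π_B/∂q_B = 0: 238 - 2q_B - (q_D + q_J) = 0.
Delta's first-order condition: 344 - 2q_D - (q_B + q_J) = 0.
Juno's profit: π_J = (382 - Q)q_J - (136q_J). Setting ∂π_J/∂q_J = 0: 246 - 2q_J - (q_B + q_D) = 0.
Adding the 3 first-order conditions: 828 − 4Q = 0, so Q = 207.
Back-substituting: q_B = (238 − 207) = 31, q_D = (344 − 207) = 137, q_J = (246 − 207) = 39.
Total output Q = 207, so price P = 382 - 207 = 175.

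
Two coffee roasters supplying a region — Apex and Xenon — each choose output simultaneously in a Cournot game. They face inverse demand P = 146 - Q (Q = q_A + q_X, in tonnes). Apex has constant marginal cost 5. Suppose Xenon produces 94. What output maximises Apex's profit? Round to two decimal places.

23.50

With the rival's output fixed at 94, Apex's profit is π_A = (146 - 94 - q_A)q_A - (5q_A) = (52 - q_A)q_A - (5q_A).
∂π_A/∂q_A = 47 - 2q_A = 0, so q_A = 47/2.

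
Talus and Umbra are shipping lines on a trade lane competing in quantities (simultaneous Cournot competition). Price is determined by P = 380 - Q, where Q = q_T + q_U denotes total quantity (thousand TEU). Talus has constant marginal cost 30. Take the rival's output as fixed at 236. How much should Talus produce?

57

With the rival's output fixed at 236, Talus's profit is π_T = (380 - 236 - q_T)q_T - (30q_T) = (144 - q_T)q_T - (30q_T).
∂π_T/∂q_T = 114 - 2q_T = 0, so q_T = 57.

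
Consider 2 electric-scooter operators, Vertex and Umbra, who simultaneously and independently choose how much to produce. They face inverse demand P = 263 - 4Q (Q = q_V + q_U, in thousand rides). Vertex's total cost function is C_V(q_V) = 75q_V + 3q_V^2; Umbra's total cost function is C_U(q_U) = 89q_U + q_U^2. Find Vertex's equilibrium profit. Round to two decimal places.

Vertex's profit: π_V = (263 - 4Q)q_V - (75q_V + 3q_V²). Setting ∂π_V/∂q_V = 0: 188 - 14q_V - 4(q_U) = 0.
Umbra's profit: π_U = (263 - 4Q)q_U - (89q_U + q_U²). Setting ∂π_U/∂q_U = 0: 174 - 10q_U - 4(q_V) = 0.
Best responses: q_V = (188 - 4q_U)/14, q_U = (174 - 4q_V)/10.
Solving the pair: q_V = 296/31, q_U = 421/31.
Price P = 263 - 4·(717/31) = 170.4839.
Vertex's profit: 170.4839·(296/31) - 75·(296/31) - 3(296/31)² = 638.2019.

638.20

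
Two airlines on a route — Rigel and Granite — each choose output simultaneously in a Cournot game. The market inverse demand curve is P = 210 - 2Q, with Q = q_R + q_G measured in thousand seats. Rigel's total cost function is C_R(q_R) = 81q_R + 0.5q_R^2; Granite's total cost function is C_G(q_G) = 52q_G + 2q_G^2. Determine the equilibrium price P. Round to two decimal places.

Rigel's profit: π_R = (210 - 2Q)q_R - (81q_R + (1/2)q_R²). Setting ∂π_R/∂q_R = 0: 129 - 5q_R - 2(q_G) = 0.
Granite's profit: π_G = (210 - 2Q)q_G - (52q_G + 2q_G²). Setting ∂π_G/∂q_G = 0: 158 - 8q_G - 2(q_R) = 0.
Rearranging gives the reaction functions q_R = (129 - 2q_G)/5 and q_G = (158 - 2q_R)/8.
Substituting one into the other gives q_R = 179/9 and q_G = 133/9.
Total output Q = 104/3, so price P = 210 - 2·(104/3) = 422/3.

140.67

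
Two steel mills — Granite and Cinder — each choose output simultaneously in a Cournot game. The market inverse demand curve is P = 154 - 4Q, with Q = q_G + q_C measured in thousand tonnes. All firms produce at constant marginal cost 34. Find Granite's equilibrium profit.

400

A representative firm's profit is π_i = q_i(154 - 4Q) - 34q_i.
First-order condition (treating rivals' output as given): 120 - 8q_i - 4q_j = 0.
With identical firms every q_j equals q_i, so q_j = q_i and 120 = 12q_i, giving q_i = 10.
Price P = 154 - 4·20 = 74.
Granite's profit: (74 - 34)·10 = 400.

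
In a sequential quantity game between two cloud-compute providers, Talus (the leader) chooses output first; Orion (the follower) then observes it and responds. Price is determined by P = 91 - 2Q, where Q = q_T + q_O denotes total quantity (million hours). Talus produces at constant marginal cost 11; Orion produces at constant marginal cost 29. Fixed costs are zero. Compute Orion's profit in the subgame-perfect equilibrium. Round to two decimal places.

The follower Orion best-responds to any q_T: π_O = (91 - 2Q)q_O - 29q_O.
∂π_O/∂q_O = 62 - 2q_T - 4q_O = 0 gives the reaction function q_O = (62 - 2q_T)/4.
The leader anticipates this reaction. Substituting into P = 91 - 2Q gives P = 60 - q_T, so π_T = (60 - q_T)q_T - 11q_T.
Leader FOC: 49 - 2q_T = 0, so q_T = 49/2.
Then q_O = (62 - 2·(49/2))/4 = 13/4.
Price P = 91 - 2·(111/4) = 71/2.
Orion's profit: (71/2 - 29)·(13/4) = 169/8.

21.13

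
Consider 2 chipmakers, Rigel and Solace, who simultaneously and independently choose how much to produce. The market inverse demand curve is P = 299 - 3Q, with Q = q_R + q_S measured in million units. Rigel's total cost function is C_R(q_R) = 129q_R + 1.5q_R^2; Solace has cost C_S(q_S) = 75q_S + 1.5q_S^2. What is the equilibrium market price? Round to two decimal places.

200.50

Rigel's profit: π_R = (299 - 3Q)q_R - (129q_R + (3/2)q_R²). Setting ∂π_R/∂q_R = 0: 170 - 9q_R - 3(q_S) = 0.
Solace's first-order condition: 224 - 9q_S - 3(q_R) = 0.
Best responses: q_R = (170 - 3q_S)/9, q_S = (224 - 3q_R)/9.
Solving the pair: q_R = 143/12, q_S = 251/12.
Total output Q = 197/6, so price P = 299 - 3·(197/6) = 401/2.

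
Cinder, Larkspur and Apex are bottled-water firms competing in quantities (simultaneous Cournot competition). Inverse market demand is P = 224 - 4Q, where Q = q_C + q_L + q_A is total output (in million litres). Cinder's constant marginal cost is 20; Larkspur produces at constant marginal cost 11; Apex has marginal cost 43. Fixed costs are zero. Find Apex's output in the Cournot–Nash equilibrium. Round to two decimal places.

Cinder's profit: π_C = (224 - 4Q)q_C - (20q_C). Setting ∂π_C/∂q_C = 0: 204 - 8q_C - 4(q_L + q_A) = 0.
Larkspur's profit: π_L = (224 - 4Q)q_L - (11q_L). Setting ∂π_L/∂q_L = 0: 213 - 8q_L - 4(q_C + q_A) = 0.
Apex's first-order condition: 181 - 8q_A - 4(q_C + q_L) = 0.
Adding the 3 first-order conditions: 598 − 16Q = 0, so Q = 299/8.
Back-substituting: q_C = (204 − 299/2)/4 = 109/8, q_L = (213 − 299/2)/4 = 127/8, q_A = (181 − 299/2)/4 = 63/8.

7.88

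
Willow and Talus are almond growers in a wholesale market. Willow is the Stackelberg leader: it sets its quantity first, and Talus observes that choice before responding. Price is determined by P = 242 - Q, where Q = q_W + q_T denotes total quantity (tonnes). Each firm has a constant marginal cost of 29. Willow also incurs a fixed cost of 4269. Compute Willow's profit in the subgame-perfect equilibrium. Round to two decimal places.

The follower Talus best-responds to any q_W: π_T = (242 - Q)q_T - 29q_T.
∂π_T/∂q_T = 213 - q_W - 2q_T = 0 gives the reaction function q_T = (213 - q_W)/2.
The leader anticipates this reaction. Substituting into P = 242 - Q gives P = 271/2 - (1/2)q_W, so π_W = (271/2 - (1/2)q_W)q_W - 29q_W.
Maximising: ∂π_W/∂q_W = 213/2 - q_W = 0, giving q_W = 213/2.
Then q_T = (213 - 213/2)/2 = 213/4.
Price P = 242 - 639/4 = 329/4.
Willow's profit: (329/4 - 29)·(213/2) - 4269 = 1402.1250.

1402.13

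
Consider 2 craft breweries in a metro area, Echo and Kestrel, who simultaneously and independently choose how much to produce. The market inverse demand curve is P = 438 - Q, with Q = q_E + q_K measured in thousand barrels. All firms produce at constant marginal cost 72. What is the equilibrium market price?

194

A representative firm's profit is π_i = q_i(438 - Q) - 72q_i.
First-order condition (treating rivals' output as given): 366 - 2q_i - q_j = 0.
With identical firms every q_j equals q_i, so q_j = q_i and 366 = 3q_i, giving q_i = 122.
Total output Q = 244, so price P = 438 - 244 = 194.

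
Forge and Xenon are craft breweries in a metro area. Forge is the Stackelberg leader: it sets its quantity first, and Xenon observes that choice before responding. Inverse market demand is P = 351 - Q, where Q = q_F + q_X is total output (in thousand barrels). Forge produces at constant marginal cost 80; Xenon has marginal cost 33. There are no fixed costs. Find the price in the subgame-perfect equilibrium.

136

Solve by backward induction. Given q_F, the follower Xenon maximises π_X = (351 - q_F - q_X)q_X - 33q_X.
Follower FOC: 318 - q_F - 2q_X = 0, so q_X(q_F) = (318 - q_F)/2.
Forge substitutes q_X(q_F) into its own profit: π_F = q_F(351 - q_F - (318 - q_F)/2) - 80q_F = (192 - (1/2)q_F)q_F - 80q_F.
Leader FOC: 112 - q_F = 0, so q_F = 112.
Then q_X = (318 - 112)/2 = 103.
Total output Q = 215, so price P = 351 - 215 = 136.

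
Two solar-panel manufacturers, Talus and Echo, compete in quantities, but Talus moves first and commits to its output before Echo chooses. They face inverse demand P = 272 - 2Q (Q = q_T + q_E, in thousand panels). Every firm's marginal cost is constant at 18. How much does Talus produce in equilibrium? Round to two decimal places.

Solve by backward induction. Given q_T, the follower Echo maximises π_E = (272 - 2q_T - 2q_E)q_E - 18q_E.
Follower FOC: 254 - 2q_T - 4q_E = 0, so q_E(q_T) = (254 - 2q_T)/4.
The leader anticipates this reaction. Substituting into P = 272 - 2Q gives P = 145 - q_T, so π_T = (145 - q_T)q_T - 18q_T.
Leader FOC: 127 - 2q_T = 0, so q_T = 127/2.
Then q_E = (254 - 2·(127/2))/4 = 127/4.

63.50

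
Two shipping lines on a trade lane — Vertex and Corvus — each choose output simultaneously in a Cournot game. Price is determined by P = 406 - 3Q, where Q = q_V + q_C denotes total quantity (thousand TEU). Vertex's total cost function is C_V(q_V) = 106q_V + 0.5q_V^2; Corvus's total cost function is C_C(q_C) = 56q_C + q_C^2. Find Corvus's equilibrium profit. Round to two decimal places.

4350.38

Vertex's profit: π_V = (406 - 3Q)q_V - (106q_V + (1/2)q_V²). Setting ∂π_V/∂q_V = 0: 300 - 7q_V - 3(q_C) = 0.
Corvus's profit: π_C = (406 - 3Q)q_C - (56q_C + q_C²). Setting ∂π_C/∂q_C = 0: 350 - 8q_C - 3(q_V) = 0.
Rearranging gives the reaction functions q_V = (300 - 3q_C)/7 and q_C = (350 - 3q_V)/8.
Solving the pair: q_V = 1350/47, q_C = 1550/47.
Price P = 406 - 3·61.7021 = 220.8936.
Corvus's profit: 220.8936·(1550/47) - 56·(1550/47) - (1550/47)² = 4350.3848.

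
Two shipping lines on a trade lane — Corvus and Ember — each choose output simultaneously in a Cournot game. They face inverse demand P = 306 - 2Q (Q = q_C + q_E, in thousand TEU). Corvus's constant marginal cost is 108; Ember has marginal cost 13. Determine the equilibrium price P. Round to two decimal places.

142.33

Corvus's profit: π_C = (306 - 2Q)q_C - (108q_C). Setting ∂π_C/∂q_C = 0: 198 - 4q_C - 2(q_E) = 0.
Ember's profit: π_E = (306 - 2Q)q_E - (13q_E). Setting ∂π_E/∂q_E = 0: 293 - 4q_E - 2(q_C) = 0.
Best responses: q_C = (198 - 2q_E)/4, q_E = (293 - 2q_C)/4.
Solving the pair: q_C = 103/6, q_E = 194/3.
Total output Q = 491/6, so price P = 306 - 2·(491/6) = 427/3.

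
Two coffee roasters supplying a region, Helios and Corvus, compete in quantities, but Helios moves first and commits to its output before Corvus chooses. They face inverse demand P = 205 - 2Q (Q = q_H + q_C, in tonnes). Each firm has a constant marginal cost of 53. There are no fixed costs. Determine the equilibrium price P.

The follower Corvus best-responds to any q_H: π_C = (205 - 2Q)q_C - 53q_C.
Setting the follower's marginal profit to zero, 152 - 2q_H - 4q_C = 0, i.e. q_C = (152 - 2q_H)/4.
Helios substitutes q_C(q_H) into its own profit: π_H = q_H(205 - 2q_H - (152 - 2q_H)/2) - 53q_H = (129 - q_H)q_H - 53q_H.
The leader's first-order condition 76 - 2q_H = 0 yields q_H = 38.
Then q_C = (152 - 2·38)/4 = 19.
Total output Q = 57, so price P = 205 - 2·57 = 91.

91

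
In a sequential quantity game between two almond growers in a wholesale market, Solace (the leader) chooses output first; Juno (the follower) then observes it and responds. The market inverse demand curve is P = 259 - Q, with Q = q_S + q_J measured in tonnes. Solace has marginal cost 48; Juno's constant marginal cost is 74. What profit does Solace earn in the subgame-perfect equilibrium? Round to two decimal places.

The follower Juno best-responds to any q_S: π_J = (259 - Q)q_J - 74q_J.
∂π_J/∂q_J = 185 - q_S - 2q_J = 0 gives the reaction function q_J = (185 - q_S)/2.
Solace substitutes q_J(q_S) into its own profit: π_S = q_S(259 - q_S - (185 - q_S)/2) - 48q_S = (333/2 - (1/2)q_S)q_S - 48q_S.
Leader FOC: 237/2 - q_S = 0, so q_S = 237/2.
Then q_J = (185 - 237/2)/2 = 133/4.
Price P = 259 - 607/4 = 429/4.
Solace's profit: (429/4 - 48)·(237/2) = 7021.1250.

7021.13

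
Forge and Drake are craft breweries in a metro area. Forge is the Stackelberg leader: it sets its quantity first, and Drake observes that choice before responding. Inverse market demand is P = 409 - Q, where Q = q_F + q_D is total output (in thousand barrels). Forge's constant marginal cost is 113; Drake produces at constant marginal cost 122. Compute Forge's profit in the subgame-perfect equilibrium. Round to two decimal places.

Solve by backward induction. Given q_F, the follower Drake maximises π_D = (409 - q_F - q_D)q_D - 122q_D.
Setting the follower's marginal profit to zero, 287 - q_F - 2q_D = 0, i.e. q_D = (287 - q_F)/2.
Forge substitutes q_D(q_F) into its own profit: π_F = q_F(409 - q_F - (287 - q_F)/2) - 113q_F = (531/2 - (1/2)q_F)q_F - 113q_F.
Leader FOC: 305/2 - q_F = 0, so q_F = 305/2.
Then q_D = (287 - 305/2)/2 = 269/4.
Price P = 409 - 879/4 = 757/4.
Forge's profit: (757/4 - 113)·(305/2) = 11628.1250.

11628.13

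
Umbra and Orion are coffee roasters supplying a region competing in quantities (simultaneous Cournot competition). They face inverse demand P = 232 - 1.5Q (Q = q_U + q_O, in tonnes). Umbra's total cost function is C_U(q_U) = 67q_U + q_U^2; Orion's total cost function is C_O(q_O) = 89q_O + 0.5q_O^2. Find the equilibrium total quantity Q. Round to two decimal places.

51.44

Umbra's profit: π_U = (232 - 1.5Q)q_U - (67q_U + q_U²). Setting ∂π_U/∂q_U = 0: 165 - 5q_U - (3/2)(q_O) = 0.
Orion's first-order condition: 143 - 4q_O - (3/2)(q_U) = 0.
Best responses: q_U = (165 - (3/2)q_O)/5, q_O = (143 - (3/2)q_U)/4.
Substituting one into the other gives q_U = 1782/71 and q_O = 1870/71.
Total output Q = 1782/71 + 1870/71 = 51.4366.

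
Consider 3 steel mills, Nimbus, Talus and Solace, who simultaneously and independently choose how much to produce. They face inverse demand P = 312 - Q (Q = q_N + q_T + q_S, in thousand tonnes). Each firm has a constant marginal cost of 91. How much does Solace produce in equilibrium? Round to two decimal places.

55.25

A representative firm's profit is π_i = q_i(312 - Q) - 91q_i.
First-order condition (treating rivals' output as given): 221 - 2q_i - Σ_{j≠i} q_j = 0.
By symmetry each firm produces the same amount; substituting Σ_{j≠i} q_j = 2q_i yields q_i = 221/4.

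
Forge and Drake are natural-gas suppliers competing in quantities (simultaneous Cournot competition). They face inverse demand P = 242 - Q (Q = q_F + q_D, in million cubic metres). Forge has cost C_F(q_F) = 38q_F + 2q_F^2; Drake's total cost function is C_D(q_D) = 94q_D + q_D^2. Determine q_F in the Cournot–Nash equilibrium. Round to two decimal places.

Forge's profit: π_F = (242 - Q)q_F - (38q_F + 2q_F²). Setting ∂π_F/∂q_F = 0: 204 - 6q_F - (q_D) = 0.
Drake's first-order condition: 148 - 4q_D - (q_F) = 0.
Rearranging gives the reaction functions q_F = (204 - q_D)/6 and q_D = (148 - q_F)/4.
Substituting one into the other gives q_F = 668/23 and q_D = 684/23.

29.04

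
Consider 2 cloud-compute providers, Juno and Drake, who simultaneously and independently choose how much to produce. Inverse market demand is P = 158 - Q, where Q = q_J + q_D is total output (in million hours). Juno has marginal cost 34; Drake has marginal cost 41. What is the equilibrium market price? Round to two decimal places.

Juno's profit: π_J = (158 - Q)q_J - (34q_J). Setting ∂π_J/∂q_J = 0: 124 - 2q_J - (q_D) = 0.
Drake's profit: π_D = (158 - Q)q_D - (41q_D). Setting ∂π_D/∂q_D = 0: 117 - 2q_D - (q_J) = 0.
Rearranging gives the reaction functions q_J = (124 - q_D)/2 and q_D = (117 - q_J)/2.
Solving the pair: q_J = 131/3, q_D = 110/3.
Total output Q = 241/3, so price P = 158 - 241/3 = 233/3.

77.67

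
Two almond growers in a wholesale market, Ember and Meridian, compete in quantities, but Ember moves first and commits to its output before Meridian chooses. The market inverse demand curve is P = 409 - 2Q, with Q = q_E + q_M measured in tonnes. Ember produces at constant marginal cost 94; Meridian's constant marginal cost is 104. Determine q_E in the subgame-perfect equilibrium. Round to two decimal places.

The follower Meridian best-responds to any q_E: π_M = (409 - 2Q)q_M - 104q_M.
∂π_M/∂q_M = 305 - 2q_E - 4q_M = 0 gives the reaction function q_M = (305 - 2q_E)/4.
Ember substitutes q_M(q_E) into its own profit: π_E = q_E(409 - 2q_E - (305 - 2q_E)/2) - 94q_E = (513/2 - q_E)q_E - 94q_E.
The leader's first-order condition 325/2 - 2q_E = 0 yields q_E = 325/4.
Then q_M = (305 - 2·(325/4))/4 = 285/8.

81.25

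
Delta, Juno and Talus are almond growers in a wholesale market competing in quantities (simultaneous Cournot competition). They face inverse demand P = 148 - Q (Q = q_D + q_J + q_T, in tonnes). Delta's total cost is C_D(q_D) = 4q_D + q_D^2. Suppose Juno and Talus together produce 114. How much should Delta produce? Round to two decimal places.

7.50

With rivals' combined output fixed at 114, Delta's profit is π_D = (148 - 114 - q_D)q_D - (4q_D + q_D²) = (34 - q_D)q_D - (4q_D + q_D²).
∂π_D/∂q_D = 30 - 4q_D = 0, so q_D = 15/2.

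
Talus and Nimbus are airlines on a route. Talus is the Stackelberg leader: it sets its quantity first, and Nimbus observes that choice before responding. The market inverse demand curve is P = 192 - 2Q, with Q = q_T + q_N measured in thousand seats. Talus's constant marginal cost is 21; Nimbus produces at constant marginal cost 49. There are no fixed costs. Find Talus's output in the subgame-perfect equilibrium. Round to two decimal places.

The follower Nimbus best-responds to any q_T: π_N = (192 - 2Q)q_N - 49q_N.
∂π_N/∂q_N = 143 - 2q_T - 4q_N = 0 gives the reaction function q_N = (143 - 2q_T)/4.
The leader anticipates this reaction. Substituting into P = 192 - 2Q gives P = 241/2 - q_T, so π_T = (241/2 - q_T)q_T - 21q_T.
Maximising: ∂π_T/∂q_T = 199/2 - 2q_T = 0, giving q_T = 199/4.
Then q_N = (143 - 2·(199/4))/4 = 87/8.

49.75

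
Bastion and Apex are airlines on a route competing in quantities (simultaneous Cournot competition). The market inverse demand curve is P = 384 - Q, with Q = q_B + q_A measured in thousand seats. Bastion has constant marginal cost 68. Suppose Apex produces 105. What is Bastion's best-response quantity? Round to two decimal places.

105.50

With the rival's output fixed at 105, Bastion's profit is π_B = (384 - 105 - q_B)q_B - (68q_B) = (279 - q_B)q_B - (68q_B).
∂π_B/∂q_B = 211 - 2q_B = 0, so q_B = 211/2.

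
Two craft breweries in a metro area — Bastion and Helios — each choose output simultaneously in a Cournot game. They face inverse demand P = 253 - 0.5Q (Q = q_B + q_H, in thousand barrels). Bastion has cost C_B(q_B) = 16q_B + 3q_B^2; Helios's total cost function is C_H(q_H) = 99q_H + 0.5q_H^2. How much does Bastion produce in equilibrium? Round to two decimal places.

Bastion's profit: π_B = (253 - 0.5Q)q_B - (16q_B + 3q_B²). Setting ∂π_B/∂q_B = 0: 237 - 7q_B - (1/2)(q_H) = 0.
Helios's profit: π_H = (253 - 0.5Q)q_H - (99q_H + (1/2)q_H²). Setting ∂π_H/∂q_H = 0: 154 - 2q_H - (1/2)(q_B) = 0.
Best responses: q_B = (237 - (1/2)q_H)/7, q_H = (154 - (1/2)q_B)/2.
Substituting one into the other gives q_B = 1588/55 and q_H = 69.7818.

28.87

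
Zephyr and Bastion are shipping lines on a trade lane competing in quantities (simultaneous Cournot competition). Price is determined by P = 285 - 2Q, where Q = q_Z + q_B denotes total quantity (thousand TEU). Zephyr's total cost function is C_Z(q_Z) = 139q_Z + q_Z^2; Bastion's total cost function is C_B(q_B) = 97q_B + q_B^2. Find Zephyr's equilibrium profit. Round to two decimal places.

Zephyr's profit: π_Z = (285 - 2Q)q_Z - (139q_Z + q_Z²). Setting ∂π_Z/∂q_Z = 0: 146 - 6q_Z - 2(q_B) = 0.
Bastion's first-order condition: 188 - 6q_B - 2(q_Z) = 0.
Rearranging gives the reaction functions q_Z = (146 - 2q_B)/6 and q_B = (188 - 2q_Z)/6.
Solving the pair: q_Z = 125/8, q_B = 209/8.
Price P = 285 - 2·(167/4) = 403/2.
Zephyr's profit: (403/2)·(125/8) - 139·(125/8) - (125/8)² = 732.4219.

732.42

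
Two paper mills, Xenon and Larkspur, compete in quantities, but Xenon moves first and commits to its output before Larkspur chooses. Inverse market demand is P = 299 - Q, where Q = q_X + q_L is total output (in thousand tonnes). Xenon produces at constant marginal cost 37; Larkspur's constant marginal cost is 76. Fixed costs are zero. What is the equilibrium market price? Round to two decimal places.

112.25

The follower Larkspur best-responds to any q_X: π_L = (299 - Q)q_L - 76q_L.
∂π_L/∂q_L = 223 - q_X - 2q_L = 0 gives the reaction function q_L = (223 - q_X)/2.
Xenon substitutes q_L(q_X) into its own profit: π_X = q_X(299 - q_X - (223 - q_X)/2) - 37q_X = (375/2 - (1/2)q_X)q_X - 37q_X.
Leader FOC: 301/2 - q_X = 0, so q_X = 301/2.
Then q_L = (223 - 301/2)/2 = 145/4.
Total output Q = 747/4, so price P = 299 - 747/4 = 449/4.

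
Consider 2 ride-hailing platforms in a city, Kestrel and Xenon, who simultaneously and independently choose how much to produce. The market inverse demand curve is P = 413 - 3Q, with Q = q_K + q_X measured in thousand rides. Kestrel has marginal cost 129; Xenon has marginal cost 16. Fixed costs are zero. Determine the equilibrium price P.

Kestrel's profit: π_K = (413 - 3Q)q_K - (129q_K). Setting ∂π_K/∂q_K = 0: 284 - 6q_K - 3(q_X) = 0.
Xenon's first-order condition: 397 - 6q_X - 3(q_K) = 0.
Rearranging gives the reaction functions q_K = (284 - 3q_X)/6 and q_X = (397 - 3q_K)/6.
Solving the pair: q_K = 19, q_X = 170/3.
Total output Q = 227/3, so price P = 413 - 3·(227/3) = 186.

186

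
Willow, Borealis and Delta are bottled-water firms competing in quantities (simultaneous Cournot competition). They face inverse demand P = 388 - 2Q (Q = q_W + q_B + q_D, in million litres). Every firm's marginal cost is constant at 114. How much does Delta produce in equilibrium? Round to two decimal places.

Each firm earns π_i = (388 - 2Q)q_i - 114q_i.
First-order condition (treating rivals' output as given): 274 - 4q_i - 2·Σ_{j≠i} q_j = 0.
With identical firms every q_j equals q_i, so Σ_{j≠i} q_j = 2q_i and 274 = 8q_i, giving q_i = 137/4.

34.25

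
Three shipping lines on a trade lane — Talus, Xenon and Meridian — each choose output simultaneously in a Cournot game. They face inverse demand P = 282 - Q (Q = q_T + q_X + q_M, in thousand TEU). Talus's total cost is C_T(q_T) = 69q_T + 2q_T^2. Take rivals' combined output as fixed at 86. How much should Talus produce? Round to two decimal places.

With rivals' combined output fixed at 86, Talus's profit is π_T = (282 - 86 - q_T)q_T - (69q_T + 2q_T²) = (196 - q_T)q_T - (69q_T + 2q_T²).
∂π_T/∂q_T = 127 - 6q_T = 0, so q_T = 127/6.

21.17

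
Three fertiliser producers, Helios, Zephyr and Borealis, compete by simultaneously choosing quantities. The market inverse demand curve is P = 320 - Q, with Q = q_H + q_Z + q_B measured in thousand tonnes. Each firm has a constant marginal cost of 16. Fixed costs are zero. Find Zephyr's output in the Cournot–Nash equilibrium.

76

Each firm earns π_i = (320 - Q)q_i - 16q_i.
Setting ∂π_i/∂q_i = 0 with rivals' quantities fixed: 304 - 2q_i - Σ_{j≠i} q_j = 0.
By symmetry each firm produces the same amount; substituting Σ_{j≠i} q_j = 2q_i yields q_i = 304/4 = 76.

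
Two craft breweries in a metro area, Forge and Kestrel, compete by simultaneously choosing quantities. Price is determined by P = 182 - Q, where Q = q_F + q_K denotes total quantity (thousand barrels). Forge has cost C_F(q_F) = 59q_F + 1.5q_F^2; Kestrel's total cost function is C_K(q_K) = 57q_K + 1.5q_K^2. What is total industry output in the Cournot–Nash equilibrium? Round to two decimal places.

41.33

Forge's profit: π_F = (182 - Q)q_F - (59q_F + (3/2)q_F²). Setting ∂π_F/∂q_F = 0: 123 - 5q_F - (q_K) = 0.
Kestrel's first-order condition: 125 - 5q_K - (q_F) = 0.
Best responses: q_F = (123 - q_K)/5, q_K = (125 - q_F)/5.
Solving the pair: q_F = 245/12, q_K = 251/12.
Total output Q = 245/12 + 251/12 = 124/3.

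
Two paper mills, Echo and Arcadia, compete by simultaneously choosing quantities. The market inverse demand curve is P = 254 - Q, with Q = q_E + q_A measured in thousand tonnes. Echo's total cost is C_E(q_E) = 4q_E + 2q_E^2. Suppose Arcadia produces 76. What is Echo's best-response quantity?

29

With the rival's output fixed at 76, Echo's profit is π_E = (254 - 76 - q_E)q_E - (4q_E + 2q_E²) = (178 - q_E)q_E - (4q_E + 2q_E²).
∂π_E/∂q_E = 174 - 6q_E = 0, so q_E = 29.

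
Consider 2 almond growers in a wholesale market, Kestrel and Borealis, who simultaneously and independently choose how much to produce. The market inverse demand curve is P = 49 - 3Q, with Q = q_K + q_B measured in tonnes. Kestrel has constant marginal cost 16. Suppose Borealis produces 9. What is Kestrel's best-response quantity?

1

With the rival's output fixed at 9, Kestrel's profit is π_K = (49 - 3·9 - 3q_K)q_K - (16q_K) = (22 - 3q_K)q_K - (16q_K).
∂π_K/∂q_K = 6 - 6q_K = 0, so q_K = 1.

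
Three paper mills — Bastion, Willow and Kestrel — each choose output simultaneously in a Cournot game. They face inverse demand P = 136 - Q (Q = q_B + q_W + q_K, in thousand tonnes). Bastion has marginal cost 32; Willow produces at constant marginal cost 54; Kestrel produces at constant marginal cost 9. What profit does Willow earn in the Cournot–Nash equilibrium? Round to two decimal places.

Bastion's profit: π_B = (136 - Q)q_B - (32q_B). Setting ∂π_B/∂q_B = 0: 104 - 2q_B - (q_W + q_K) = 0.
Willow's profit: π_W = (136 - Q)q_W - (54q_W). Setting ∂π_W/∂q_W = 0: 82 - 2q_W - (q_B + q_K) = 0.
Kestrel's first-order condition: 127 - 2q_K - (q_B + q_W) = 0.
Adding the 3 conditions: 313 − 2Q − 2Q = 0, i.e. Q = 313/4.
Back-substituting: q_B = (104 − 313/4) = 103/4, q_W = (82 − 313/4) = 15/4, q_K = (127 − 313/4) = 195/4.
Price P = 136 - 313/4 = 231/4.
Willow's profit: (231/4 - 54)·(15/4) = 225/16.

14.06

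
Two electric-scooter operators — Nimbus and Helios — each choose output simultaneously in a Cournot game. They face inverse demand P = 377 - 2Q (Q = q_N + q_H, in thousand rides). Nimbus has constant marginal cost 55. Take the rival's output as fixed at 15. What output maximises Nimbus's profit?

73

With the rival's output fixed at 15, Nimbus's profit is π_N = (377 - 2·15 - 2q_N)q_N - (55q_N) = (347 - 2q_N)q_N - (55q_N).
∂π_N/∂q_N = 292 - 4q_N = 0, so q_N = 73.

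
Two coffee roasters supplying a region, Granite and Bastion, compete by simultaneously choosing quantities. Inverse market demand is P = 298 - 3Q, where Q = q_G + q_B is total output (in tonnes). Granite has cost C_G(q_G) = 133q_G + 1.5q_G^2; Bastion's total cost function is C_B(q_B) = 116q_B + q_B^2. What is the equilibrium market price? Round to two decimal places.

206.71

Granite's profit: π_G = (298 - 3Q)q_G - (133q_G + (3/2)q_G²). Setting ∂π_G/∂q_G = 0: 165 - 9q_G - 3(q_B) = 0.
Bastion's profit: π_B = (298 - 3Q)q_B - (116q_B + q_B²). Setting ∂π_B/∂q_B = 0: 182 - 8q_B - 3(q_G) = 0.
Rearranging gives the reaction functions q_G = (165 - 3q_B)/9 and q_B = (182 - 3q_G)/8.
Solving the pair: q_G = 86/7, q_B = 127/7.
Total output Q = 213/7, so price P = 298 - 3·(213/7) = 1447/7.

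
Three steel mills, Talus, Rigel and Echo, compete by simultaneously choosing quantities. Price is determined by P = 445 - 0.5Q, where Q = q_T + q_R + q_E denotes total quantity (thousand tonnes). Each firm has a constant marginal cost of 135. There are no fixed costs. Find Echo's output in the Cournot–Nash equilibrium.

A representative firm's profit is π_i = q_i(445 - 0.5Q) - 135q_i.
First-order condition (treating rivals' output as given): 310 - q_i - (1/2)·Σ_{j≠i} q_j = 0.
By symmetry each firm produces the same amount; substituting Σ_{j≠i} q_j = 2q_i yields q_i = 310/2 = 155.

155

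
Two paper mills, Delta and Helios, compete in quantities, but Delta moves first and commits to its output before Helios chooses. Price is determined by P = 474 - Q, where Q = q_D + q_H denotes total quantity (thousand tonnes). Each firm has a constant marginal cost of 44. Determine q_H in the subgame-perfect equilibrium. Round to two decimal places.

107.50

Solve by backward induction. Given q_D, the follower Helios maximises π_H = (474 - q_D - q_H)q_H - 44q_H.
∂π_H/∂q_H = 430 - q_D - 2q_H = 0 gives the reaction function q_H = (430 - q_D)/2.
The leader anticipates this reaction. Substituting into P = 474 - Q gives P = 259 - (1/2)q_D, so π_D = (259 - (1/2)q_D)q_D - 44q_D.
The leader's first-order condition 215 - q_D = 0 yields q_D = 215.
Then q_H = (430 - 215)/2 = 215/2.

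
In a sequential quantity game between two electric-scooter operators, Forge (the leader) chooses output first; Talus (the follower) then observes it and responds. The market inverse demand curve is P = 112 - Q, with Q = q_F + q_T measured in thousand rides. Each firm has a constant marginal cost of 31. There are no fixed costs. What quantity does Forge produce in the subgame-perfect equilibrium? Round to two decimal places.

40.50

The follower Talus best-responds to any q_F: π_T = (112 - Q)q_T - 31q_T.
∂π_T/∂q_T = 81 - q_F - 2q_T = 0 gives the reaction function q_T = (81 - q_F)/2.
Forge substitutes q_T(q_F) into its own profit: π_F = q_F(112 - q_F - (81 - q_F)/2) - 31q_F = (143/2 - (1/2)q_F)q_F - 31q_F.
Maximising: ∂π_F/∂q_F = 81/2 - q_F = 0, giving q_F = 81/2.
Then q_T = (81 - 81/2)/2 = 81/4.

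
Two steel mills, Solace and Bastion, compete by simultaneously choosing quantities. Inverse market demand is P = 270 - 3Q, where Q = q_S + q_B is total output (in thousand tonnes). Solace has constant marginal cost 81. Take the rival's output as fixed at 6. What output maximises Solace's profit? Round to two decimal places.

28.50

With the rival's output fixed at 6, Solace's profit is π_S = (270 - 3·6 - 3q_S)q_S - (81q_S) = (252 - 3q_S)q_S - (81q_S).
∂π_S/∂q_S = 171 - 6q_S = 0, so q_S = 57/2.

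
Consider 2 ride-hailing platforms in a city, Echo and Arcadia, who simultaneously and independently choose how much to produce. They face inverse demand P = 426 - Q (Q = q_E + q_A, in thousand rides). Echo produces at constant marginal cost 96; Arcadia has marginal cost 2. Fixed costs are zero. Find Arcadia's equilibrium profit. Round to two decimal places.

Echo's profit: π_E = (426 - Q)q_E - (96q_E). Setting ∂π_E/∂q_E = 0: 330 - 2q_E - (q_A) = 0.
Arcadia's first-order condition: 424 - 2q_A - (q_E) = 0.
So q_E = (330 - q_A)/2 and q_A = (424 - q_E)/2.
Substituting one into the other gives q_E = 236/3 and q_A = 518/3.
Price P = 426 - 754/3 = 524/3.
Arcadia's profit: (524/3 - 2)·(518/3) = 29813.7778.

29813.78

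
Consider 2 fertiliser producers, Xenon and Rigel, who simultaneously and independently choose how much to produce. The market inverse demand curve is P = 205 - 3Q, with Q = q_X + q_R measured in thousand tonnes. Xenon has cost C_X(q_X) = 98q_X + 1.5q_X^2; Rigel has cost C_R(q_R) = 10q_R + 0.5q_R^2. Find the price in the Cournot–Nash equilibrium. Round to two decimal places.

Xenon's profit: π_X = (205 - 3Q)q_X - (98q_X + (3/2)q_X²). Setting ∂π_X/∂q_X = 0: 107 - 9q_X - 3(q_R) = 0.
Rigel's profit: π_R = (205 - 3Q)q_R - (10q_R + (1/2)q_R²). Setting ∂π_R/∂q_R = 0: 195 - 7q_R - 3(q_X) = 0.
Best responses: q_X = (107 - 3q_R)/9, q_R = (195 - 3q_X)/7.
Substituting one into the other gives q_X = 82/27 and q_R = 239/9.
Total output Q = 799/27, so price P = 205 - 3·(799/27) = 1046/9.

116.22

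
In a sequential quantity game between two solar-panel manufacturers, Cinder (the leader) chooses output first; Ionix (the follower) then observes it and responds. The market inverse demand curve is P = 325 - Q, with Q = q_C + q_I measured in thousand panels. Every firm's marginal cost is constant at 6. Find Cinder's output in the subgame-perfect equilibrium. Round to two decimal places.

159.50

The follower Ionix best-responds to any q_C: π_I = (325 - Q)q_I - 6q_I.
Setting the follower's marginal profit to zero, 319 - q_C - 2q_I = 0, i.e. q_I = (319 - q_C)/2.
Cinder substitutes q_I(q_C) into its own profit: π_C = q_C(325 - q_C - (319 - q_C)/2) - 6q_C = (331/2 - (1/2)q_C)q_C - 6q_C.
Leader FOC: 319/2 - q_C = 0, so q_C = 319/2.
Then q_I = (319 - 319/2)/2 = 319/4.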